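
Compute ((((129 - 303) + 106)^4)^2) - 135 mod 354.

127

129 - 303 = -174 ≡ 180 (mod 354)
180 + 106 = 286
(286)^4 ≡ 130 (mod 354)
(130)^2 ≡ 262 (mod 354)
262 - 135 = 127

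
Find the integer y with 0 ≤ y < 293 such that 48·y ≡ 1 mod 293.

116

293 = 6·48 + 5
48 = 9·5 + 3
5 = 1·3 + 2
3 = 1·2 + 1
2 = 2·1 + 0
gcd(48, 293) = 1, so the inverse exists.
Back-substitute for 1:
1 = 1·3 − 1·2
  = −1·5 + 2·3
  = 2·48 − 19·5
  = −19·293 + 116·48
So 48⁻¹ ≡ 116 (mod 293).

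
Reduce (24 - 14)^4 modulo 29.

24

24 - 14 = 10
(10)^4 ≡ 24 (mod 29)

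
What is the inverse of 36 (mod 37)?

Run the extended Euclidean algorithm:
37 = 1*36 + 1
36 = 36*1 + 0
gcd(36, 37) = 1, so the inverse exists.
Back-substitute for 1:
1 = 1*37 − 1*36
So 36⁻¹ ≡ −1 ≡ 36 (mod 37).

36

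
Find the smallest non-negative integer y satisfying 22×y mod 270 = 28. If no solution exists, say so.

gcd(22, 270) = 2, and 2 | 28, so solutions exist.
Divide through by 2: 11×y ≡ 14 (mod 135).
11⁻¹ ≡ 86 (mod 135).
y ≡ 86×14 ≡ 124 (mod 135).
The smallest non-negative solution is y = 124.

124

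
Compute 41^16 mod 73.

Compute successive squares:
41^1 ≡ 41 (mod 73)
41^2 ≡ 41^2 = 1681 ≡ 2 (mod 73)
41^4 ≡ 2^2 = 4 (mod 73)
41^8 ≡ 4^2 = 16 (mod 73)
41^16 ≡ 16^2 = 256 ≡ 37 (mod 73)
So 41^16 ≡ 37 (mod 73).

37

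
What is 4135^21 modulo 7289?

307

Compute successive squares:
21 in binary is 10101, i.e. 21 = 16 + 4 + 1.
4135^1 ≡ 4135 (mod 7289)
4135^2 ≡ 4135^2 = 17098225 ≡ 5520 (mod 7289)
4135^4 ≡ 5520^2 = 30470400 ≡ 2380 (mod 7289)
4135^8 ≡ 2380^2 = 5664400 ≡ 847 (mod 7289)
4135^16 ≡ 847^2 = 717409 ≡ 3087 (mod 7289)
4135^21 = 4135^16 * 4135^4 * 4135^1 ≡ 3087 * 2380 * 4135 (mod 7289).
Accumulate the product:
3087 * 2380 = 7347060 ≡ 7037
7037 * 4135 = 29097995 ≡ 307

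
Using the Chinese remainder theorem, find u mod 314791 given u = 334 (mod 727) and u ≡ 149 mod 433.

727⁻¹ mod 433: 727·352 ≡ 1 (mod 433), so 727⁻¹ ≡ 352.
u = 334 + 727·((149 − 334)·352 mod 433) = 334 + 727·263 = 191535.
Check: 191535 mod 727 = 334, 191535 mod 433 = 149. ✓

191535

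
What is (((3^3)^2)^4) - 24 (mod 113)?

93

(3)^3 ≡ 27 (mod 113)
(27)^2 ≡ 51 (mod 113)
(51)^4 ≡ 4 (mod 113)
4 - 24 = -20 ≡ 93 (mod 113)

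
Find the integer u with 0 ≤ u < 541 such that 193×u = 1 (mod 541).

356

541 = 2·193 + 155
193 = 1·155 + 38
155 = 4·38 + 3
38 = 12·3 + 2
3 = 1·2 + 1
2 = 2·1 + 0
gcd(193, 541) = 1, so the inverse exists.
Back-substitute for 1:
1 = 1·3 − 1·2
  = −1·38 + 13·3
  = 13·155 − 53·38
  = −53·193 + 66·155
  = 66·541 − 185·193
So 193⁻¹ ≡ −185 ≡ 356 (mod 541).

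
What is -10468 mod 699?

17

-10468 = -15·699 + 17, so -10468 ≡ 17 (mod 699).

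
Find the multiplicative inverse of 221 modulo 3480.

1181

By the extended Euclidean algorithm:
3480 = 15·221 + 165
221 = 1·165 + 56
165 = 2·56 + 53
56 = 1·53 + 3
53 = 17·3 + 2
3 = 1·2 + 1
2 = 2·1 + 0
gcd(221, 3480) = 1, so the inverse exists.
Bézout: 1 = −75·3480 + 1181·221.
So 221⁻¹ ≡ 1181 (mod 3480).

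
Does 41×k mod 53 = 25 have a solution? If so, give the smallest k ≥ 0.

gcd(41, 53) = 1, so a unique solution mod 53 exists.
41⁻¹ ≡ 22 (mod 53).
k ≡ 22×25 ≡ 20 (mod 53).

20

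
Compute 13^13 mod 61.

Compute successive squares:
13 in binary is 1101, i.e. 13 = 8 + 4 + 1.
13^1 ≡ 13 (mod 61)
13^2 ≡ 13^2 = 169 ≡ 47 (mod 61)
13^4 ≡ 47^2 = 2209 ≡ 13 (mod 61)
13^8 ≡ 13^2 = 169 ≡ 47 (mod 61)
13^13 = 13^8 × 13^4 × 13^1 ≡ 47 × 13 × 13 (mod 61).
Accumulate the product:
47 × 13 = 611 ≡ 1
1 × 13 = 13

13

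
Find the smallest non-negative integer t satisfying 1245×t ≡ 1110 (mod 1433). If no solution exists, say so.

gcd(1245, 1433) = 1, so a unique solution mod 1433 exists.
1245⁻¹ ≡ 343 (mod 1433).
t ≡ 343×1110 ≡ 985 (mod 1433).

985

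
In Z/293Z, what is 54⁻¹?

293 = 5·54 + 23
54 = 2·23 + 8
23 = 2·8 + 7
8 = 1·7 + 1
7 = 7·1 + 0
gcd(54, 293) = 1, so the inverse exists.
Back-substitute for 1:
1 = 1·8 − 1·7
  = −1·23 + 3·8
  = 3·54 − 7·23
  = −7·293 + 38·54
So 54⁻¹ ≡ 38 (mod 293).

38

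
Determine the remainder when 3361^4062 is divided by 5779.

Compute successive squares:
4062 in binary is 111111011110, i.e. 4062 = 2048 + 1024 + 512 + 256 + 128 + 64 + 16 + 8 + 4 + 2.
3361^1 ≡ 3361 (mod 5779)
3361^2 ≡ 3361^2 = 11296321 ≡ 4155 (mod 5779)
3361^4 ≡ 4155^2 = 17264025 ≡ 2152 (mod 5779)
3361^8 ≡ 2152^2 = 4631104 ≡ 2125 (mod 5779)
3361^16 ≡ 2125^2 = 4515625 ≡ 2226 (mod 5779)
3361^32 ≡ 2226^2 = 4955076 ≡ 2473 (mod 5779)
3361^64 ≡ 2473^2 = 6115729 ≡ 1547 (mod 5779)
3361^128 ≡ 1547^2 = 2393209 ≡ 703 (mod 5779)
3361^256 ≡ 703^2 = 494209 ≡ 2994 (mod 5779)
3361^512 ≡ 2994^2 = 8964036 ≡ 807 (mod 5779)
3361^1024 ≡ 807^2 = 651249 ≡ 4001 (mod 5779)
3361^2048 ≡ 4001^2 = 16008001 ≡ 171 (mod 5779)
3361^4062 = 3361^2048 * 3361^1024 * 3361^512 * 3361^256 * 3361^128 * 3361^64 * 3361^16 * 3361^8 * 3361^4 * 3361^2 ≡ 171 * 4001 * 807 * 2994 * 703 * 1547 * 2226 * 2125 * 2152 * 4155 (mod 5779).
Accumulate the product:
171 * 4001 = 684171 ≡ 2249
2249 * 807 = 1814943 ≡ 337
337 * 2994 = 1008978 ≡ 3432
3432 * 703 = 2412696 ≡ 2853
2853 * 1547 = 4413591 ≡ 4214
4214 * 2226 = 9380364 ≡ 1047
1047 * 2125 = 2224875 ≡ 5739
5739 * 2152 = 12350328 ≡ 605
605 * 4155 = 2513775 ≡ 5689

5689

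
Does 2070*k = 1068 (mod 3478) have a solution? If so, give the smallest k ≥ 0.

1427

gcd(2070, 3478) = 2, and 2 | 1068, so solutions exist.
Divide through by 2: 1035*k ≡ 534 mod 1739.
1035⁻¹ ≡ 1035 (mod 1739).
k ≡ 1035*534 ≡ 1427 (mod 1739).
The smallest non-negative solution is k = 1427.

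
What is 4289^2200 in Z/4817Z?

4252

Compute successive squares:
2200 in binary is 100010011000, i.e. 2200 = 2048 + 128 + 16 + 8.
4289^1 ≡ 4289 (mod 4817)
4289^2 ≡ 4289^2 = 18395521 ≡ 4215 (mod 4817)
4289^4 ≡ 4215^2 = 17766225 ≡ 1129 (mod 4817)
4289^8 ≡ 1129^2 = 1274641 ≡ 2953 (mod 4817)
4289^16 ≡ 2953^2 = 8720209 ≡ 1439 (mod 4817)
4289^32 ≡ 1439^2 = 2070721 ≡ 4228 (mod 4817)
4289^64 ≡ 4228^2 = 17875984 ≡ 97 (mod 4817)
4289^128 ≡ 97^2 = 9409 ≡ 4592 (mod 4817)
4289^256 ≡ 4592^2 = 21086464 ≡ 2455 (mod 4817)
4289^512 ≡ 2455^2 = 6027025 ≡ 958 (mod 4817)
4289^1024 ≡ 958^2 = 917764 ≡ 2534 (mod 4817)
4289^2048 ≡ 2534^2 = 6421156 ≡ 95 (mod 4817)
4289^2200 = 4289^2048 · 4289^128 · 4289^16 · 4289^8 ≡ 95 · 4592 · 1439 · 2953 (mod 4817).
Accumulate the product:
95 · 4592 = 436240 ≡ 2710
2710 · 1439 = 3899690 ≡ 2737
2737 · 2953 = 8082361 ≡ 4252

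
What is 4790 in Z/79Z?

50

4790 = 60·79 + 50, so 4790 ≡ 50 (mod 79).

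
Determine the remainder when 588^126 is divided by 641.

By square-and-multiply:
126 in binary is 1111110, i.e. 126 = 64 + 32 + 16 + 8 + 4 + 2.
588^1 ≡ 588 (mod 641)
588^2 ≡ 588^2 = 345744 ≡ 245 (mod 641)
588^4 ≡ 245^2 = 60025 ≡ 412 (mod 641)
588^8 ≡ 412^2 = 169744 ≡ 520 (mod 641)
588^16 ≡ 520^2 = 270400 ≡ 539 (mod 641)
588^32 ≡ 539^2 = 290521 ≡ 148 (mod 641)
588^64 ≡ 148^2 = 21904 ≡ 110 (mod 641)
588^126 = 588^64 * 588^32 * 588^16 * 588^8 * 588^4 * 588^2 ≡ 110 * 148 * 539 * 520 * 412 * 245 (mod 641).
Accumulate the product:
110 * 148 = 16280 ≡ 255
255 * 539 = 137445 ≡ 271
271 * 520 = 140920 ≡ 541
541 * 412 = 222892 ≡ 465
465 * 245 = 113925 ≡ 468

468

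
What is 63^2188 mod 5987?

2188 in binary is 100010001100, i.e. 2188 = 2048 + 128 + 8 + 4.
63^1 ≡ 63 (mod 5987)
63^2 ≡ 63^2 = 3969 (mod 5987)
63^4 ≡ 3969^2 = 15752961 ≡ 1164 (mod 5987)
63^8 ≡ 1164^2 = 1354896 ≡ 1834 (mod 5987)
63^16 ≡ 1834^2 = 3363556 ≡ 4849 (mod 5987)
63^32 ≡ 4849^2 = 23512801 ≡ 1852 (mod 5987)
63^64 ≡ 1852^2 = 3429904 ≡ 5340 (mod 5987)
63^128 ≡ 5340^2 = 28515600 ≡ 5506 (mod 5987)
63^256 ≡ 5506^2 = 30316036 ≡ 3855 (mod 5987)
63^512 ≡ 3855^2 = 14861025 ≡ 1291 (mod 5987)
63^1024 ≡ 1291^2 = 1666681 ≡ 2295 (mod 5987)
63^2048 ≡ 2295^2 = 5267025 ≡ 4452 (mod 5987)
63^2188 = 63^2048 * 63^128 * 63^8 * 63^4 ≡ 4452 * 5506 * 1834 * 1164 (mod 5987).
Accumulate the product:
4452 * 5506 = 24512712 ≡ 1934
1934 * 1834 = 3546956 ≡ 2652
2652 * 1164 = 3086928 ≡ 3623

3623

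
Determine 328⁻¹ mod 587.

553

Run the extended Euclidean algorithm:
587 = 1*328 + 259
328 = 1*259 + 69
259 = 3*69 + 52
69 = 1*52 + 17
52 = 3*17 + 1
17 = 17*1 + 0
gcd(328, 587) = 1, so the inverse exists.
Bézout: 1 = 19*587 − 34*328.
So 328⁻¹ ≡ −34 ≡ 553 (mod 587).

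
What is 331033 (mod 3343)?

76

331033 = 99·3343 + 76, so 331033 ≡ 76 (mod 3343).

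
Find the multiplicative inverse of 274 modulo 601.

68

601 = 2×274 + 53
274 = 5×53 + 9
53 = 5×9 + 8
9 = 1×8 + 1
8 = 8×1 + 0
gcd(274, 601) = 1, so the inverse exists.
Back-substitute for 1:
1 = 1×9 − 1×8
  = −1×53 + 6×9
  = 6×274 − 31×53
  = −31×601 + 68×274
So 274⁻¹ ≡ 68 (mod 601).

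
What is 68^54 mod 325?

Compute successive squares:
68^1 ≡ 68 (mod 325)
68^2 ≡ 68^2 = 4624 ≡ 74 (mod 325)
68^4 ≡ 74^2 = 5476 ≡ 276 (mod 325)
68^8 ≡ 276^2 = 76176 ≡ 126 (mod 325)
68^16 ≡ 126^2 = 15876 ≡ 276 (mod 325)
68^32 ≡ 276^2 = 76176 ≡ 126 (mod 325)
68^54 = 68^32 × 68^16 × 68^4 × 68^2 ≡ 126 × 276 × 276 × 74 (mod 325).
Accumulate the product:
126 × 276 = 34776 ≡ 1
1 × 276 = 276
276 × 74 = 20424 ≡ 274

274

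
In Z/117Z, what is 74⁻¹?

68

117 = 1×74 + 43
74 = 1×43 + 31
43 = 1×31 + 12
31 = 2×12 + 7
12 = 1×7 + 5
7 = 1×5 + 2
5 = 2×2 + 1
2 = 2×1 + 0
gcd(74, 117) = 1, so the inverse exists.
Back-substitute for 1:
1 = 1×5 − 2×2
  = −2×7 + 3×5
  = 3×12 − 5×7
  = −5×31 + 13×12
  = 13×43 − 18×31
  = −18×74 + 31×43
  = 31×117 − 49×74
So 74⁻¹ ≡ −49 ≡ 68 (mod 117).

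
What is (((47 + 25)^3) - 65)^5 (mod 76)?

55

47 + 25 = 72
(72)^3 ≡ 12 (mod 76)
12 - 65 = -53 ≡ 23 (mod 76)
(23)^5 ≡ 55 (mod 76)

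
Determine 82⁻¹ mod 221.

62

Run the extended Euclidean algorithm:
221 = 2·82 + 57
82 = 1·57 + 25
57 = 2·25 + 7
25 = 3·7 + 4
7 = 1·4 + 3
4 = 1·3 + 1
3 = 3·1 + 0
gcd(82, 221) = 1, so the inverse exists.
Bézout: 1 = −23·221 + 62·82.
So 82⁻¹ ≡ 62 (mod 221).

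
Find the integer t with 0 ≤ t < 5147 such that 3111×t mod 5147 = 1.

4831

Run the extended Euclidean algorithm:
5147 = 1×3111 + 2036
3111 = 1×2036 + 1075
2036 = 1×1075 + 961
1075 = 1×961 + 114
961 = 8×114 + 49
114 = 2×49 + 16
49 = 3×16 + 1
16 = 16×1 + 0
gcd(3111, 5147) = 1, so the inverse exists.
Back-substitute for 1:
1 = 1×49 − 3×16
  = −3×114 + 7×49
  = 7×961 − 59×114
  = −59×1075 + 66×961
  = 66×2036 − 125×1075
  = −125×3111 + 191×2036
  = 191×5147 − 316×3111
So 3111⁻¹ ≡ −316 ≡ 4831 (mod 5147).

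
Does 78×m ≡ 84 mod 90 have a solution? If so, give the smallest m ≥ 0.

8

gcd(78, 90) = 6, and 6 | 84, so solutions exist.
Divide through by 6: 13×m = 14 (mod 15).
13⁻¹ ≡ 7 (mod 15).
m ≡ 7×14 ≡ 8 (mod 15).
The smallest non-negative solution is m = 8.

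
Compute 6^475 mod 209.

6^1 ≡ 6 (mod 209)
6^2 ≡ 6^2 = 36 (mod 209)
6^4 ≡ 36^2 = 1296 ≡ 42 (mod 209)
6^8 ≡ 42^2 = 1764 ≡ 92 (mod 209)
6^16 ≡ 92^2 = 8464 ≡ 104 (mod 209)
6^32 ≡ 104^2 = 10816 ≡ 157 (mod 209)
6^64 ≡ 157^2 = 24649 ≡ 196 (mod 209)
6^128 ≡ 196^2 = 38416 ≡ 169 (mod 209)
6^256 ≡ 169^2 = 28561 ≡ 137 (mod 209)
6^475 = 6^256 · 6^128 · 6^64 · 6^16 · 6^8 · 6^2 · 6^1 ≡ 137 · 169 · 196 · 104 · 92 · 36 · 6 (mod 209).
Accumulate the product:
137 · 169 = 23153 ≡ 163
163 · 196 = 31948 ≡ 180
180 · 104 = 18720 ≡ 119
119 · 92 = 10948 ≡ 80
80 · 36 = 2880 ≡ 163
163 · 6 = 978 ≡ 142

142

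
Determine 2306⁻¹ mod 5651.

3693

Run the extended Euclidean algorithm:
5651 = 2×2306 + 1039
2306 = 2×1039 + 228
1039 = 4×228 + 127
228 = 1×127 + 101
127 = 1×101 + 26
101 = 3×26 + 23
26 = 1×23 + 3
23 = 7×3 + 2
3 = 1×2 + 1
2 = 2×1 + 0
gcd(2306, 5651) = 1, so the inverse exists.
Back-substitute for 1:
1 = 1×3 − 1×2
  = −1×23 + 8×3
  = 8×26 − 9×23
  = −9×101 + 35×26
  = 35×127 − 44×101
  = −44×228 + 79×127
  = 79×1039 − 360×228
  = −360×2306 + 799×1039
  = 799×5651 − 1958×2306
So 2306⁻¹ ≡ −1958 ≡ 3693 (mod 5651).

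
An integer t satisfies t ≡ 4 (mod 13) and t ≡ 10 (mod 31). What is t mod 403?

13⁻¹ mod 31: 13*12 ≡ 1 (mod 31), so 13⁻¹ ≡ 12.
t = 4 + 13*((10 − 4)*12 mod 31) = 4 + 13*10 = 134.

134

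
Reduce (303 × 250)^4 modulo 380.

303 × 250 = 75750 ≡ 130 (mod 380)
(130)^4 ≡ 100 (mod 380)

100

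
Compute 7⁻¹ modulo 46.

33

46 = 6·7 + 4
7 = 1·4 + 3
4 = 1·3 + 1
3 = 3·1 + 0
gcd(7, 46) = 1, so the inverse exists.
Back-substitute for 1:
1 = 1·4 − 1·3
  = −1·7 + 2·4
  = 2·46 − 13·7
So 7⁻¹ ≡ −13 ≡ 33 (mod 46).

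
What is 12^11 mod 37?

33

11 in binary is 1011, i.e. 11 = 8 + 2 + 1.
12^1 ≡ 12 (mod 37)
12^2 ≡ 12^2 = 144 ≡ 33 (mod 37)
12^4 ≡ 33^2 = 1089 ≡ 16 (mod 37)
12^8 ≡ 16^2 = 256 ≡ 34 (mod 37)
12^11 = 12^8 * 12^2 * 12^1 ≡ 34 * 33 * 12 (mod 37).
Accumulate the product:
34 * 33 = 1122 ≡ 12
12 * 12 = 144 ≡ 33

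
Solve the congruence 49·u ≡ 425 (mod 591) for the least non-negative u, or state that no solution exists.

gcd(49, 591) = 1, so a unique solution mod 591 exists.
49⁻¹ ≡ 193 (mod 591).
u ≡ 193·425 ≡ 467 (mod 591).

467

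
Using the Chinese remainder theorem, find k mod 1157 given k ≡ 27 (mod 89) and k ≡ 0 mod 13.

650

89⁻¹ mod 13: 89×6 ≡ 1 (mod 13), so 89⁻¹ ≡ 6.
k = 27 + 89×((0 − 27)×6 mod 13) = 27 + 89×7 = 650.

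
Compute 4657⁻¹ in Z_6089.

5583

Run the extended Euclidean algorithm:
6089 = 1×4657 + 1432
4657 = 3×1432 + 361
1432 = 3×361 + 349
361 = 1×349 + 12
349 = 29×12 + 1
12 = 12×1 + 0
gcd(4657, 6089) = 1, so the inverse exists.
Back-substitute for 1:
1 = 1×349 − 29×12
  = −29×361 + 30×349
  = 30×1432 − 119×361
  = −119×4657 + 387×1432
  = 387×6089 − 506×4657
So 4657⁻¹ ≡ −506 ≡ 5583 (mod 6089).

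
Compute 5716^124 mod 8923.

124 in binary is 1111100, i.e. 124 = 64 + 32 + 16 + 8 + 4.
5716^1 ≡ 5716 (mod 8923)
5716^2 ≡ 5716^2 = 32672656 ≡ 5553 (mod 8923)
5716^4 ≡ 5553^2 = 30835809 ≡ 6844 (mod 8923)
5716^8 ≡ 6844^2 = 46840336 ≡ 3509 (mod 8923)
5716^16 ≡ 3509^2 = 12313081 ≡ 8264 (mod 8923)
5716^32 ≡ 8264^2 = 68293696 ≡ 5977 (mod 8923)
5716^64 ≡ 5977^2 = 35724529 ≡ 5760 (mod 8923)
5716^124 = 5716^64 * 5716^32 * 5716^16 * 5716^8 * 5716^4 ≡ 5760 * 5977 * 8264 * 3509 * 6844 (mod 8923).
Accumulate the product:
5760 * 5977 = 34427520 ≡ 2586
2586 * 8264 = 21370704 ≡ 119
119 * 3509 = 417571 ≡ 7113
7113 * 6844 = 48681372 ≡ 6407

6407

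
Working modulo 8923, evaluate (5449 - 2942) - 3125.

8305

5449 - 2942 = 2507
2507 - 3125 = -618 ≡ 8305 (mod 8923)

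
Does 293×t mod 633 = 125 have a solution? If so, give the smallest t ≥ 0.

gcd(293, 633) = 1, so a unique solution mod 633 exists.
293⁻¹ ≡ 404 (mod 633).
t ≡ 404×125 ≡ 493 (mod 633).

493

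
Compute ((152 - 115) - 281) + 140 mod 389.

152 - 115 = 37
37 - 281 = -244 ≡ 145 (mod 389)
145 + 140 = 285

285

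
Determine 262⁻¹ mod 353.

128

353 = 1·262 + 91
262 = 2·91 + 80
91 = 1·80 + 11
80 = 7·11 + 3
11 = 3·3 + 2
3 = 1·2 + 1
2 = 2·1 + 0
gcd(262, 353) = 1, so the inverse exists.
Back-substitute for 1:
1 = 1·3 − 1·2
  = −1·11 + 4·3
  = 4·80 − 29·11
  = −29·91 + 33·80
  = 33·262 − 95·91
  = −95·353 + 128·262
So 262⁻¹ ≡ 128 (mod 353).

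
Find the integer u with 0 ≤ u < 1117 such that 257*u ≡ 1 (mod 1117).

1004

Run the extended Euclidean algorithm:
1117 = 4·257 + 89
257 = 2·89 + 79
89 = 1·79 + 10
79 = 7·10 + 9
10 = 1·9 + 1
9 = 9·1 + 0
gcd(257, 1117) = 1, so the inverse exists.
Back-substitute for 1:
1 = 1·10 − 1·9
  = −1·79 + 8·10
  = 8·89 − 9·79
  = −9·257 + 26·89
  = 26·1117 − 113·257
So 257⁻¹ ≡ −113 ≡ 1004 (mod 1117).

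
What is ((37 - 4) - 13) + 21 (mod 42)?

41

37 - 4 = 33
33 - 13 = 20
20 + 21 = 41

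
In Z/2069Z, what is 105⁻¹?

2069 = 19×105 + 74
105 = 1×74 + 31
74 = 2×31 + 12
31 = 2×12 + 7
12 = 1×7 + 5
7 = 1×5 + 2
5 = 2×2 + 1
2 = 2×1 + 0
gcd(105, 2069) = 1, so the inverse exists.
Bézout: 1 = 44×2069 − 867×105.
So 105⁻¹ ≡ −867 ≡ 1202 (mod 2069).

1202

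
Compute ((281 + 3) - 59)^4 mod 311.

270

281 + 3 = 284
284 - 59 = 225
(225)^4 ≡ 270 (mod 311)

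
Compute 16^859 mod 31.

2

By square-and-multiply:
16^1 ≡ 16 (mod 31)
16^2 ≡ 16^2 = 256 ≡ 8 (mod 31)
16^4 ≡ 8^2 = 64 ≡ 2 (mod 31)
16^8 ≡ 2^2 = 4 (mod 31)
16^16 ≡ 4^2 = 16 (mod 31)
16^32 ≡ 16^2 = 256 ≡ 8 (mod 31)
16^64 ≡ 8^2 = 64 ≡ 2 (mod 31)
16^128 ≡ 2^2 = 4 (mod 31)
16^256 ≡ 4^2 = 16 (mod 31)
16^512 ≡ 16^2 = 256 ≡ 8 (mod 31)
16^859 = 16^512 * 16^256 * 16^64 * 16^16 * 16^8 * 16^2 * 16^1 ≡ 8 * 16 * 2 * 16 * 4 * 8 * 16 (mod 31).
Accumulate the product:
8 * 16 = 128 ≡ 4
4 * 2 = 8
8 * 16 = 128 ≡ 4
4 * 4 = 16
16 * 8 = 128 ≡ 4
4 * 16 = 64 ≡ 2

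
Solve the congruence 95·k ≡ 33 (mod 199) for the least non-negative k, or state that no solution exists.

gcd(95, 199) = 1, so a unique solution mod 199 exists.
95⁻¹ ≡ 44 (mod 199).
k ≡ 44·33 ≡ 59 (mod 199).

59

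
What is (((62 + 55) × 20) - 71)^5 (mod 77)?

62 + 55 = 117 ≡ 40 (mod 77)
40 × 20 = 800 ≡ 30 (mod 77)
30 - 71 = -41 ≡ 36 (mod 77)
(36)^5 ≡ 1 (mod 77)

1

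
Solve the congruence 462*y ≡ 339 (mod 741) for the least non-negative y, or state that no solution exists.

gcd(462, 741) = 3, and 3 | 339, so solutions exist.
Divide through by 3: 154*y ≡ 113 (mod 247).
154⁻¹ ≡ 162 (mod 247).
y ≡ 162*113 ≡ 28 (mod 247).
The smallest non-negative solution is y = 28.

28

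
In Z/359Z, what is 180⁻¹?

By the extended Euclidean algorithm:
359 = 1·180 + 179
180 = 1·179 + 1
179 = 179·1 + 0
gcd(180, 359) = 1, so the inverse exists.
Back-substitute for 1:
1 = 1·180 − 1·179
  = −1·359 + 2·180
So 180⁻¹ ≡ 2 (mod 359).

2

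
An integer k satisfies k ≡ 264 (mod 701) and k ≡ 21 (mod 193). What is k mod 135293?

701⁻¹ mod 193: 701·106 ≡ 1 (mod 193), so 701⁻¹ ≡ 106.
k = 264 + 701·((21 − 264)·106 mod 193) = 264 + 701·104 = 73168.

73168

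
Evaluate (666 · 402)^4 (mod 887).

666 · 402 = 267732 ≡ 745 (mod 887)
(745)^4 ≡ 288 (mod 887)

288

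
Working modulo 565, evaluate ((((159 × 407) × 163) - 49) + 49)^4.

159 × 407 = 64713 ≡ 303 (mod 565)
303 × 163 = 49389 ≡ 234 (mod 565)
234 - 49 = 185
185 + 49 = 234
(234)^4 ≡ 141 (mod 565)

141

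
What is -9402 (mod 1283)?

-9402 = -8·1283 + 862, so -9402 ≡ 862 (mod 1283).

862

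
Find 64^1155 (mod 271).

28

Compute successive squares:
64^1 ≡ 64 (mod 271)
64^2 ≡ 64^2 = 4096 ≡ 31 (mod 271)
64^4 ≡ 31^2 = 961 ≡ 148 (mod 271)
64^8 ≡ 148^2 = 21904 ≡ 224 (mod 271)
64^16 ≡ 224^2 = 50176 ≡ 41 (mod 271)
64^32 ≡ 41^2 = 1681 ≡ 55 (mod 271)
64^64 ≡ 55^2 = 3025 ≡ 44 (mod 271)
64^128 ≡ 44^2 = 1936 ≡ 39 (mod 271)
64^256 ≡ 39^2 = 1521 ≡ 166 (mod 271)
64^512 ≡ 166^2 = 27556 ≡ 185 (mod 271)
64^1024 ≡ 185^2 = 34225 ≡ 79 (mod 271)
64^1155 = 64^1024 * 64^128 * 64^2 * 64^1 ≡ 79 * 39 * 31 * 64 (mod 271).
Accumulate the product:
79 * 39 = 3081 ≡ 100
100 * 31 = 3100 ≡ 119
119 * 64 = 7616 ≡ 28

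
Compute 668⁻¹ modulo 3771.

3596

By the extended Euclidean algorithm:
3771 = 5×668 + 431
668 = 1×431 + 237
431 = 1×237 + 194
237 = 1×194 + 43
194 = 4×43 + 22
43 = 1×22 + 21
22 = 1×21 + 1
21 = 21×1 + 0
gcd(668, 3771) = 1, so the inverse exists.
Bézout: 1 = 31×3771 − 175×668.
So 668⁻¹ ≡ −175 ≡ 3596 (mod 3771).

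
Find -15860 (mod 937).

69

-15860 = -17×937 + 69, so -15860 ≡ 69 (mod 937).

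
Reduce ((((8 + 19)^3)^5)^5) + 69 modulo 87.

72

8 + 19 = 27
(27)^3 ≡ 21 (mod 87)
(21)^5 ≡ 60 (mod 87)
(60)^5 ≡ 3 (mod 87)
3 + 69 = 72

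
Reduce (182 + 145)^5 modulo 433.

223

182 + 145 = 327
(327)^5 ≡ 223 (mod 433)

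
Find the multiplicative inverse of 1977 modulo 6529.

1998

6529 = 3*1977 + 598
1977 = 3*598 + 183
598 = 3*183 + 49
183 = 3*49 + 36
49 = 1*36 + 13
36 = 2*13 + 10
13 = 1*10 + 3
10 = 3*3 + 1
3 = 3*1 + 0
gcd(1977, 6529) = 1, so the inverse exists.
Back-substitute for 1:
1 = 1*10 − 3*3
  = −3*13 + 4*10
  = 4*36 − 11*13
  = −11*49 + 15*36
  = 15*183 − 56*49
  = −56*598 + 183*183
  = 183*1977 − 605*598
  = −605*6529 + 1998*1977
So 1977⁻¹ ≡ 1998 (mod 6529).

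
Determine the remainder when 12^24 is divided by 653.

531

24 in binary is 11000, i.e. 24 = 16 + 8.
12^1 ≡ 12 (mod 653)
12^2 ≡ 12^2 = 144 (mod 653)
12^4 ≡ 144^2 = 20736 ≡ 493 (mod 653)
12^8 ≡ 493^2 = 243049 ≡ 133 (mod 653)
12^16 ≡ 133^2 = 17689 ≡ 58 (mod 653)
12^24 = 12^16 * 12^8 ≡ 58 * 133 (mod 653).
58 * 133 = 7714 ≡ 531 (mod 653).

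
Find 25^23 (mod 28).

9

Compute successive squares:
23 in binary is 10111, i.e. 23 = 16 + 4 + 2 + 1.
25^1 ≡ 25 (mod 28)
25^2 ≡ 25^2 = 625 ≡ 9 (mod 28)
25^4 ≡ 9^2 = 81 ≡ 25 (mod 28)
25^8 ≡ 25^2 = 625 ≡ 9 (mod 28)
25^16 ≡ 9^2 = 81 ≡ 25 (mod 28)
25^23 = 25^16 × 25^4 × 25^2 × 25^1 ≡ 25 × 25 × 9 × 25 (mod 28).
Accumulate the product:
25 × 25 = 625 ≡ 9
9 × 9 = 81 ≡ 25
25 × 25 = 625 ≡ 9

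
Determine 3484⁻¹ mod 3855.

3855 = 1·3484 + 371
3484 = 9·371 + 145
371 = 2·145 + 81
145 = 1·81 + 64
81 = 1·64 + 17
64 = 3·17 + 13
17 = 1·13 + 4
13 = 3·4 + 1
4 = 4·1 + 0
gcd(3484, 3855) = 1, so the inverse exists.
Back-substitute for 1:
1 = 1·13 − 3·4
  = −3·17 + 4·13
  = 4·64 − 15·17
  = −15·81 + 19·64
  = 19·145 − 34·81
  = −34·371 + 87·145
  = 87·3484 − 817·371
  = −817·3855 + 904·3484
So 3484⁻¹ ≡ 904 (mod 3855).

904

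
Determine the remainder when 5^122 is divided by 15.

10

122 in binary is 1111010, i.e. 122 = 64 + 32 + 16 + 8 + 2.
5^1 ≡ 5 (mod 15)
5^2 ≡ 5^2 = 25 ≡ 10 (mod 15)
5^4 ≡ 10^2 = 100 ≡ 10 (mod 15)
5^8 ≡ 10^2 = 100 ≡ 10 (mod 15)
5^16 ≡ 10^2 = 100 ≡ 10 (mod 15)
5^32 ≡ 10^2 = 100 ≡ 10 (mod 15)
5^64 ≡ 10^2 = 100 ≡ 10 (mod 15)
5^122 = 5^64 · 5^32 · 5^16 · 5^8 · 5^2 ≡ 10 · 10 · 10 · 10 · 10 (mod 15).
Accumulate the product:
10 · 10 = 100 ≡ 10
10 · 10 = 100 ≡ 10
10 · 10 = 100 ≡ 10
10 · 10 = 100 ≡ 10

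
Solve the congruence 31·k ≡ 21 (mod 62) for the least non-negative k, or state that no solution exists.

no solution

gcd(31, 62) = 31, and 31 does not divide 21.
So the congruence has no solution.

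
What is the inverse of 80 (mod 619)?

By the extended Euclidean algorithm:
619 = 7·80 + 59
80 = 1·59 + 21
59 = 2·21 + 17
21 = 1·17 + 4
17 = 4·4 + 1
4 = 4·1 + 0
gcd(80, 619) = 1, so the inverse exists.
Back-substitute for 1:
1 = 1·17 − 4·4
  = −4·21 + 5·17
  = 5·59 − 14·21
  = −14·80 + 19·59
  = 19·619 − 147·80
So 80⁻¹ ≡ −147 ≡ 472 (mod 619).

472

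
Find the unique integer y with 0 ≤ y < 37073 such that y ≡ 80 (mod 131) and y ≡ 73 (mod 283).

12525

131⁻¹ mod 283: 131×229 ≡ 1 (mod 283), so 131⁻¹ ≡ 229.
y = 80 + 131×((73 − 80)×229 mod 283) = 80 + 131×95 = 12525.
Check: 12525 mod 131 = 80, 12525 mod 283 = 73. ✓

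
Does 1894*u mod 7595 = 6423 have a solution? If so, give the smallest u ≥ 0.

gcd(1894, 7595) = 1, so a unique solution mod 7595 exists.
1894⁻¹ ≡ 1199 (mod 7595).
u ≡ 1199*6423 ≡ 7442 (mod 7595).

7442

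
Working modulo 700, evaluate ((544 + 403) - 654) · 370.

544 + 403 = 947 ≡ 247 (mod 700)
247 - 654 = -407 ≡ 293 (mod 700)
293 · 370 = 108410 ≡ 610 (mod 700)

610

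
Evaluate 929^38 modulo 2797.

2678

929^1 ≡ 929 (mod 2797)
929^2 ≡ 929^2 = 863041 ≡ 1565 (mod 2797)
929^4 ≡ 1565^2 = 2449225 ≡ 1850 (mod 2797)
929^8 ≡ 1850^2 = 3422500 ≡ 1769 (mod 2797)
929^16 ≡ 1769^2 = 3129361 ≡ 2315 (mod 2797)
929^32 ≡ 2315^2 = 5359225 ≡ 173 (mod 2797)
929^38 = 929^32 × 929^4 × 929^2 ≡ 173 × 1850 × 1565 (mod 2797).
Accumulate the product:
173 × 1850 = 320050 ≡ 1192
1192 × 1565 = 1865480 ≡ 2678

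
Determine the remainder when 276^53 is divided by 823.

53 in binary is 110101, i.e. 53 = 32 + 16 + 4 + 1.
276^1 ≡ 276 (mod 823)
276^2 ≡ 276^2 = 76176 ≡ 460 (mod 823)
276^4 ≡ 460^2 = 211600 ≡ 89 (mod 823)
276^8 ≡ 89^2 = 7921 ≡ 514 (mod 823)
276^16 ≡ 514^2 = 264196 ≡ 13 (mod 823)
276^32 ≡ 13^2 = 169 (mod 823)
276^53 = 276^32 × 276^16 × 276^4 × 276^1 ≡ 169 × 13 × 89 × 276 (mod 823).
Accumulate the product:
169 × 13 = 2197 ≡ 551
551 × 89 = 49039 ≡ 482
482 × 276 = 133032 ≡ 529

529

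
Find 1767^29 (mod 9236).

Using repeated squaring:
29 in binary is 11101, i.e. 29 = 16 + 8 + 4 + 1.
1767^1 ≡ 1767 (mod 9236)
1767^2 ≡ 1767^2 = 3122289 ≡ 521 (mod 9236)
1767^4 ≡ 521^2 = 271441 ≡ 3597 (mod 9236)
1767^8 ≡ 3597^2 = 12938409 ≡ 8009 (mod 9236)
1767^16 ≡ 8009^2 = 64144081 ≡ 61 (mod 9236)
1767^29 = 1767^16 * 1767^8 * 1767^4 * 1767^1 ≡ 61 * 8009 * 3597 * 1767 (mod 9236).
Accumulate the product:
61 * 8009 = 488549 ≡ 8277
8277 * 3597 = 29772369 ≡ 4741
4741 * 1767 = 8377347 ≡ 295

295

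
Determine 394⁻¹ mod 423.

175

Apply the Euclidean algorithm and back-substitute:
423 = 1×394 + 29
394 = 13×29 + 17
29 = 1×17 + 12
17 = 1×12 + 5
12 = 2×5 + 2
5 = 2×2 + 1
2 = 2×1 + 0
gcd(394, 423) = 1, so the inverse exists.
Back-substitute for 1:
1 = 1×5 − 2×2
  = −2×12 + 5×5
  = 5×17 − 7×12
  = −7×29 + 12×17
  = 12×394 − 163×29
  = −163×423 + 175×394
So 394⁻¹ ≡ 175 (mod 423).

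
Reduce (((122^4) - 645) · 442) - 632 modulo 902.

654

(122)^4 ≡ 452 (mod 902)
452 - 645 = -193 ≡ 709 (mod 902)
709 · 442 = 313378 ≡ 384 (mod 902)
384 - 632 = -248 ≡ 654 (mod 902)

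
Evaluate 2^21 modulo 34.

32

2^1 ≡ 2 (mod 34)
2^2 ≡ 2^2 = 4 (mod 34)
2^4 ≡ 4^2 = 16 (mod 34)
2^8 ≡ 16^2 = 256 ≡ 18 (mod 34)
2^16 ≡ 18^2 = 324 ≡ 18 (mod 34)
2^21 = 2^16 · 2^4 · 2^1 ≡ 18 · 16 · 2 (mod 34).
Accumulate the product:
18 · 16 = 288 ≡ 16
16 · 2 = 32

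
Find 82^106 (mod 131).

3

106 in binary is 1101010, i.e. 106 = 64 + 32 + 8 + 2.
82^1 ≡ 82 (mod 131)
82^2 ≡ 82^2 = 6724 ≡ 43 (mod 131)
82^4 ≡ 43^2 = 1849 ≡ 15 (mod 131)
82^8 ≡ 15^2 = 225 ≡ 94 (mod 131)
82^16 ≡ 94^2 = 8836 ≡ 59 (mod 131)
82^32 ≡ 59^2 = 3481 ≡ 75 (mod 131)
82^64 ≡ 75^2 = 5625 ≡ 123 (mod 131)
82^106 = 82^64 × 82^32 × 82^8 × 82^2 ≡ 123 × 75 × 94 × 43 (mod 131).
Accumulate the product:
123 × 75 = 9225 ≡ 55
55 × 94 = 5170 ≡ 61
61 × 43 = 2623 ≡ 3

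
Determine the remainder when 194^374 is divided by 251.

22

374 in binary is 101110110, i.e. 374 = 256 + 64 + 32 + 16 + 4 + 2.
194^1 ≡ 194 (mod 251)
194^2 ≡ 194^2 = 37636 ≡ 237 (mod 251)
194^4 ≡ 237^2 = 56169 ≡ 196 (mod 251)
194^8 ≡ 196^2 = 38416 ≡ 13 (mod 251)
194^16 ≡ 13^2 = 169 (mod 251)
194^32 ≡ 169^2 = 28561 ≡ 198 (mod 251)
194^64 ≡ 198^2 = 39204 ≡ 48 (mod 251)
194^128 ≡ 48^2 = 2304 ≡ 45 (mod 251)
194^256 ≡ 45^2 = 2025 ≡ 17 (mod 251)
194^374 = 194^256 × 194^64 × 194^32 × 194^16 × 194^4 × 194^2 ≡ 17 × 48 × 198 × 169 × 196 × 237 (mod 251).
Accumulate the product:
17 × 48 = 816 ≡ 63
63 × 198 = 12474 ≡ 175
175 × 169 = 29575 ≡ 208
208 × 196 = 40768 ≡ 106
106 × 237 = 25122 ≡ 22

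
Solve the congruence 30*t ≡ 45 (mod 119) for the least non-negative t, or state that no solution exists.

gcd(30, 119) = 1, so a unique solution mod 119 exists.
30⁻¹ ≡ 4 (mod 119).
t ≡ 4*45 ≡ 61 (mod 119).

61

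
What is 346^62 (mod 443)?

By square-and-multiply:
346^1 ≡ 346 (mod 443)
346^2 ≡ 346^2 = 119716 ≡ 106 (mod 443)
346^4 ≡ 106^2 = 11236 ≡ 161 (mod 443)
346^8 ≡ 161^2 = 25921 ≡ 227 (mod 443)
346^16 ≡ 227^2 = 51529 ≡ 141 (mod 443)
346^32 ≡ 141^2 = 19881 ≡ 389 (mod 443)
346^62 = 346^32 * 346^16 * 346^8 * 346^4 * 346^2 ≡ 389 * 141 * 227 * 161 * 106 (mod 443).
Accumulate the product:
389 * 141 = 54849 ≡ 360
360 * 227 = 81720 ≡ 208
208 * 161 = 33488 ≡ 263
263 * 106 = 27878 ≡ 412

412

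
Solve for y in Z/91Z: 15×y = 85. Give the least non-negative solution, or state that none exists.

36

gcd(15, 91) = 1, so a unique solution mod 91 exists.
15⁻¹ ≡ 85 (mod 91).
y ≡ 85×85 ≡ 36 (mod 91).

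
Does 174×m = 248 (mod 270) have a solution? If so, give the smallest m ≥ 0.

no solution

gcd(174, 270) = 6, and 6 does not divide 248.
So the congruence has no solution.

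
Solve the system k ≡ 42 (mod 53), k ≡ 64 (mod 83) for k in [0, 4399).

53⁻¹ mod 83: 53×47 ≡ 1 (mod 83), so 53⁻¹ ≡ 47.
k = 42 + 53×((64 − 42)×47 mod 83) = 42 + 53×38 = 2056.
Check: 2056 mod 53 = 42, 2056 mod 83 = 64. ✓

2056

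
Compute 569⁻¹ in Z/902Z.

902 = 1*569 + 333
569 = 1*333 + 236
333 = 1*236 + 97
236 = 2*97 + 42
97 = 2*42 + 13
42 = 3*13 + 3
13 = 4*3 + 1
3 = 3*1 + 0
gcd(569, 902) = 1, so the inverse exists.
Back-substitute for 1:
1 = 1*13 − 4*3
  = −4*42 + 13*13
  = 13*97 − 30*42
  = −30*236 + 73*97
  = 73*333 − 103*236
  = −103*569 + 176*333
  = 176*902 − 279*569
So 569⁻¹ ≡ −279 ≡ 623 (mod 902).

623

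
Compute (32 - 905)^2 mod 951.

378

32 - 905 = -873 ≡ 78 (mod 951)
(78)^2 ≡ 378 (mod 951)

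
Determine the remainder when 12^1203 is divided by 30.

18

1203 in binary is 10010110011, i.e. 1203 = 1024 + 128 + 32 + 16 + 2 + 1.
12^1 ≡ 12 (mod 30)
12^2 ≡ 12^2 = 144 ≡ 24 (mod 30)
12^4 ≡ 24^2 = 576 ≡ 6 (mod 30)
12^8 ≡ 6^2 = 36 ≡ 6 (mod 30)
12^16 ≡ 6^2 = 36 ≡ 6 (mod 30)
12^32 ≡ 6^2 = 36 ≡ 6 (mod 30)
12^64 ≡ 6^2 = 36 ≡ 6 (mod 30)
12^128 ≡ 6^2 = 36 ≡ 6 (mod 30)
12^256 ≡ 6^2 = 36 ≡ 6 (mod 30)
12^512 ≡ 6^2 = 36 ≡ 6 (mod 30)
12^1024 ≡ 6^2 = 36 ≡ 6 (mod 30)
12^1203 = 12^1024 * 12^128 * 12^32 * 12^16 * 12^2 * 12^1 ≡ 6 * 6 * 6 * 6 * 24 * 12 (mod 30).
Accumulate the product:
6 * 6 = 36 ≡ 6
6 * 6 = 36 ≡ 6
6 * 6 = 36 ≡ 6
6 * 24 = 144 ≡ 24
24 * 12 = 288 ≡ 18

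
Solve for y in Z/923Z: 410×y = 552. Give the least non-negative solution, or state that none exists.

285

gcd(410, 923) = 1, so a unique solution mod 923 exists.
410⁻¹ ≡ 457 (mod 923).
y ≡ 457×552 ≡ 285 (mod 923).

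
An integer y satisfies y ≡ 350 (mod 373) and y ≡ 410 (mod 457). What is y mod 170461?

373⁻¹ mod 457: 373×136 ≡ 1 (mod 457), so 373⁻¹ ≡ 136.
y = 350 + 373×((410 − 350)×136 mod 457) = 350 + 373×391 = 146193.

146193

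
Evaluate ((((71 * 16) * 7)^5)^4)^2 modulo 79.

71 * 16 = 1136 ≡ 30 (mod 79)
30 * 7 = 210 ≡ 52 (mod 79)
(52)^5 ≡ 21 (mod 79)
(21)^4 ≡ 62 (mod 79)
(62)^2 ≡ 52 (mod 79)

52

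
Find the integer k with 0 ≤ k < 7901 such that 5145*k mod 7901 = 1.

4521

7901 = 1·5145 + 2756
5145 = 1·2756 + 2389
2756 = 1·2389 + 367
2389 = 6·367 + 187
367 = 1·187 + 180
187 = 1·180 + 7
180 = 25·7 + 5
7 = 1·5 + 2
5 = 2·2 + 1
2 = 2·1 + 0
gcd(5145, 7901) = 1, so the inverse exists.
Bézout: 1 = 2201·7901 − 3380·5145.
So 5145⁻¹ ≡ −3380 ≡ 4521 (mod 7901).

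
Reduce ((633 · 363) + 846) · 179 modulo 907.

677

633 · 363 = 229779 ≡ 308 (mod 907)
308 + 846 = 1154 ≡ 247 (mod 907)
247 · 179 = 44213 ≡ 677 (mod 907)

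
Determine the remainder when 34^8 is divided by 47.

37

By square-and-multiply:
34^1 ≡ 34 (mod 47)
34^2 ≡ 34^2 = 1156 ≡ 28 (mod 47)
34^4 ≡ 28^2 = 784 ≡ 32 (mod 47)
34^8 ≡ 32^2 = 1024 ≡ 37 (mod 47)
So 34^8 ≡ 37 (mod 47).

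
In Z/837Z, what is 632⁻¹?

788

By the extended Euclidean algorithm:
837 = 1·632 + 205
632 = 3·205 + 17
205 = 12·17 + 1
17 = 17·1 + 0
gcd(632, 837) = 1, so the inverse exists.
Bézout: 1 = 37·837 − 49·632.
So 632⁻¹ ≡ −49 ≡ 788 (mod 837).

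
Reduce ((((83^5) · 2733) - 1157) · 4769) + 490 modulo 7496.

(83)^5 ≡ 5083 (mod 7496)
5083 · 2733 = 13891839 ≡ 1751 (mod 7496)
1751 - 1157 = 594
594 · 4769 = 2832786 ≡ 6794 (mod 7496)
6794 + 490 = 7284

7284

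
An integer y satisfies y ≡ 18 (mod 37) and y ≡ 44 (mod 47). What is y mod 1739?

1313

37⁻¹ mod 47: 37*14 ≡ 1 (mod 47), so 37⁻¹ ≡ 14.
y = 18 + 37*((44 − 18)*14 mod 47) = 18 + 37*35 = 1313.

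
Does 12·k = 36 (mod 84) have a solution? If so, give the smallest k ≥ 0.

3

gcd(12, 84) = 12, and 12 | 36, so solutions exist.
Divide through by 12: 1·k ≡ 3 (mod 7).
1⁻¹ ≡ 1 (mod 7).
k ≡ 1·3 ≡ 3 (mod 7).
The smallest non-negative solution is k = 3.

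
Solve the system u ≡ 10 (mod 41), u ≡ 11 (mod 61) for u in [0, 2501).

41⁻¹ mod 61: 41×3 ≡ 1 (mod 61), so 41⁻¹ ≡ 3.
u = 10 + 41×((11 − 10)×3 mod 61) = 10 + 41×3 = 133.

133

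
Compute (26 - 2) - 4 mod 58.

26 - 2 = 24
24 - 4 = 20

20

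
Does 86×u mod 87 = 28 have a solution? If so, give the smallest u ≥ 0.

59

gcd(86, 87) = 1, so a unique solution mod 87 exists.
86⁻¹ ≡ 86 (mod 87).
u ≡ 86×28 ≡ 59 (mod 87).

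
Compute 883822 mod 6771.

883822 = 130·6771 + 3592, so 883822 ≡ 3592 (mod 6771).

3592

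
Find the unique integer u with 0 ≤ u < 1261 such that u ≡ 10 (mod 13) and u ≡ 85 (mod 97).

764

13⁻¹ mod 97: 13*15 ≡ 1 (mod 97), so 13⁻¹ ≡ 15.
u = 10 + 13*((85 − 10)*15 mod 97) = 10 + 13*58 = 764.
Check: 764 mod 13 = 10, 764 mod 97 = 85. ✓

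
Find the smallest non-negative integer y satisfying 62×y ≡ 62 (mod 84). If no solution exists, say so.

1

gcd(62, 84) = 2, and 2 | 62, so solutions exist.
Divide through by 2: 31×y = 31 (mod 42).
31⁻¹ ≡ 19 (mod 42).
y ≡ 19×31 ≡ 1 (mod 42).
The smallest non-negative solution is y = 1.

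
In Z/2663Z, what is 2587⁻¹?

1787

2663 = 1×2587 + 76
2587 = 34×76 + 3
76 = 25×3 + 1
3 = 3×1 + 0
gcd(2587, 2663) = 1, so the inverse exists.
Back-substitute for 1:
1 = 1×76 − 25×3
  = −25×2587 + 851×76
  = 851×2663 − 876×2587
So 2587⁻¹ ≡ −876 ≡ 1787 (mod 2663).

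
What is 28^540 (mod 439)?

Using repeated squaring:
540 in binary is 1000011100, i.e. 540 = 512 + 16 + 8 + 4.
28^1 ≡ 28 (mod 439)
28^2 ≡ 28^2 = 784 ≡ 345 (mod 439)
28^4 ≡ 345^2 = 119025 ≡ 56 (mod 439)
28^8 ≡ 56^2 = 3136 ≡ 63 (mod 439)
28^16 ≡ 63^2 = 3969 ≡ 18 (mod 439)
28^32 ≡ 18^2 = 324 (mod 439)
28^64 ≡ 324^2 = 104976 ≡ 55 (mod 439)
28^128 ≡ 55^2 = 3025 ≡ 391 (mod 439)
28^256 ≡ 391^2 = 152881 ≡ 109 (mod 439)
28^512 ≡ 109^2 = 11881 ≡ 28 (mod 439)
28^540 = 28^512 * 28^16 * 28^8 * 28^4 ≡ 28 * 18 * 63 * 56 (mod 439).
Accumulate the product:
28 * 18 = 504 ≡ 65
65 * 63 = 4095 ≡ 144
144 * 56 = 8064 ≡ 162

162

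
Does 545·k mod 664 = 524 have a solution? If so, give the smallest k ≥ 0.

gcd(545, 664) = 1, so a unique solution mod 664 exists.
545⁻¹ ≡ 385 (mod 664).
k ≡ 385·524 ≡ 548 (mod 664).

548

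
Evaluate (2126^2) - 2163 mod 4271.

(2126)^2 ≡ 1158 (mod 4271)
1158 - 2163 = -1005 ≡ 3266 (mod 4271)

3266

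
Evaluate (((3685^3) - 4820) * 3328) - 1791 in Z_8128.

(3685)^3 ≡ 5469 (mod 8128)
5469 - 4820 = 649
649 * 3328 = 2159872 ≡ 5952 (mod 8128)
5952 - 1791 = 4161

4161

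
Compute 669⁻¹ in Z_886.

837

886 = 1*669 + 217
669 = 3*217 + 18
217 = 12*18 + 1
18 = 18*1 + 0
gcd(669, 886) = 1, so the inverse exists.
Bézout: 1 = 37*886 − 49*669.
So 669⁻¹ ≡ −49 ≡ 837 (mod 886).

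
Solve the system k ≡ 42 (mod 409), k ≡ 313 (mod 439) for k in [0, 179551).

409⁻¹ mod 439: 409×278 ≡ 1 (mod 439), so 409⁻¹ ≡ 278.
k = 42 + 409×((313 − 42)×278 mod 439) = 42 + 409×269 = 110063.

110063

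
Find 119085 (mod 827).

824

119085 = 143*827 + 824, so 119085 ≡ 824 (mod 827).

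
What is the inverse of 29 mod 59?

57

Run the extended Euclidean algorithm:
59 = 2·29 + 1
29 = 29·1 + 0
gcd(29, 59) = 1, so the inverse exists.
Bézout: 1 = 1·59 − 2·29.
So 29⁻¹ ≡ −2 ≡ 57 (mod 59).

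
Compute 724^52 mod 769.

527

52 in binary is 110100, i.e. 52 = 32 + 16 + 4.
724^1 ≡ 724 (mod 769)
724^2 ≡ 724^2 = 524176 ≡ 487 (mod 769)
724^4 ≡ 487^2 = 237169 ≡ 317 (mod 769)
724^8 ≡ 317^2 = 100489 ≡ 519 (mod 769)
724^16 ≡ 519^2 = 269361 ≡ 211 (mod 769)
724^32 ≡ 211^2 = 44521 ≡ 688 (mod 769)
724^52 = 724^32 · 724^16 · 724^4 ≡ 688 · 211 · 317 (mod 769).
Accumulate the product:
688 · 211 = 145168 ≡ 596
596 · 317 = 188932 ≡ 527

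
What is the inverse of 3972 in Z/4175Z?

4175 = 1*3972 + 203
3972 = 19*203 + 115
203 = 1*115 + 88
115 = 1*88 + 27
88 = 3*27 + 7
27 = 3*7 + 6
7 = 1*6 + 1
6 = 6*1 + 0
gcd(3972, 4175) = 1, so the inverse exists.
Bézout: 1 = 587*4175 − 617*3972.
So 3972⁻¹ ≡ −617 ≡ 3558 (mod 4175).

3558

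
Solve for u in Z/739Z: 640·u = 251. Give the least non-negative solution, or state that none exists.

729

gcd(640, 739) = 1, so a unique solution mod 739 exists.
640⁻¹ ≡ 209 (mod 739).
u ≡ 209·251 ≡ 729 (mod 739).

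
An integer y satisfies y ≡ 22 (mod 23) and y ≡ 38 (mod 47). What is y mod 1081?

23⁻¹ mod 47: 23×45 ≡ 1 (mod 47), so 23⁻¹ ≡ 45.
y = 22 + 23×((38 − 22)×45 mod 47) = 22 + 23×15 = 367.

367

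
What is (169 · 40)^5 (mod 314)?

169 · 40 = 6760 ≡ 166 (mod 314)
(166)^5 ≡ 174 (mod 314)

174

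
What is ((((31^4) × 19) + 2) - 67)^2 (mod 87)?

49

(31)^4 ≡ 16 (mod 87)
16 × 19 = 304 ≡ 43 (mod 87)
43 + 2 = 45
45 - 67 = -22 ≡ 65 (mod 87)
(65)^2 ≡ 49 (mod 87)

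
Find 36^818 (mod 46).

18

By square-and-multiply:
818 in binary is 1100110010, i.e. 818 = 512 + 256 + 32 + 16 + 2.
36^1 ≡ 36 (mod 46)
36^2 ≡ 36^2 = 1296 ≡ 8 (mod 46)
36^4 ≡ 8^2 = 64 ≡ 18 (mod 46)
36^8 ≡ 18^2 = 324 ≡ 2 (mod 46)
36^16 ≡ 2^2 = 4 (mod 46)
36^32 ≡ 4^2 = 16 (mod 46)
36^64 ≡ 16^2 = 256 ≡ 26 (mod 46)
36^128 ≡ 26^2 = 676 ≡ 32 (mod 46)
36^256 ≡ 32^2 = 1024 ≡ 12 (mod 46)
36^512 ≡ 12^2 = 144 ≡ 6 (mod 46)
36^818 = 36^512 * 36^256 * 36^32 * 36^16 * 36^2 ≡ 6 * 12 * 16 * 4 * 8 (mod 46).
Accumulate the product:
6 * 12 = 72 ≡ 26
26 * 16 = 416 ≡ 2
2 * 4 = 8
8 * 8 = 64 ≡ 18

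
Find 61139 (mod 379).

120

61139 = 161×379 + 120, so 61139 ≡ 120 (mod 379).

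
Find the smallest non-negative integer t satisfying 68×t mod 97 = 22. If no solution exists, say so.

26

gcd(68, 97) = 1, so a unique solution mod 97 exists.
68⁻¹ ≡ 10 (mod 97).
t ≡ 10×22 ≡ 26 (mod 97).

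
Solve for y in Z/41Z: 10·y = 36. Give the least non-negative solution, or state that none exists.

20

gcd(10, 41) = 1, so a unique solution mod 41 exists.
10⁻¹ ≡ 37 (mod 41).
y ≡ 37·36 ≡ 20 (mod 41).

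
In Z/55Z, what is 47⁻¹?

Apply the Euclidean algorithm and back-substitute:
55 = 1·47 + 8
47 = 5·8 + 7
8 = 1·7 + 1
7 = 7·1 + 0
gcd(47, 55) = 1, so the inverse exists.
Back-substitute for 1:
1 = 1·8 − 1·7
  = −1·47 + 6·8
  = 6·55 − 7·47
So 47⁻¹ ≡ −7 ≡ 48 (mod 55).

48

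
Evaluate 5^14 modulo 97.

5^1 ≡ 5 (mod 97)
5^2 ≡ 5^2 = 25 (mod 97)
5^4 ≡ 25^2 = 625 ≡ 43 (mod 97)
5^8 ≡ 43^2 = 1849 ≡ 6 (mod 97)
5^14 = 5^8 × 5^4 × 5^2 ≡ 6 × 43 × 25 (mod 97).
Accumulate the product:
6 × 43 = 258 ≡ 64
64 × 25 = 1600 ≡ 48

48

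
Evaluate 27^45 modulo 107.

52

27^1 ≡ 27 (mod 107)
27^2 ≡ 27^2 = 729 ≡ 87 (mod 107)
27^4 ≡ 87^2 = 7569 ≡ 79 (mod 107)
27^8 ≡ 79^2 = 6241 ≡ 35 (mod 107)
27^16 ≡ 35^2 = 1225 ≡ 48 (mod 107)
27^32 ≡ 48^2 = 2304 ≡ 57 (mod 107)
27^45 = 27^32 · 27^8 · 27^4 · 27^1 ≡ 57 · 35 · 79 · 27 (mod 107).
Accumulate the product:
57 · 35 = 1995 ≡ 69
69 · 79 = 5451 ≡ 101
101 · 27 = 2727 ≡ 52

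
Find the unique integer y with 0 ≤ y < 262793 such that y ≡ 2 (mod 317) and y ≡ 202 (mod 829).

317⁻¹ mod 829: 317·34 ≡ 1 (mod 829), so 317⁻¹ ≡ 34.
y = 2 + 317·((202 − 2)·34 mod 829) = 2 + 317·168 = 53258.
Check: 53258 mod 317 = 2, 53258 mod 829 = 202. ✓

53258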